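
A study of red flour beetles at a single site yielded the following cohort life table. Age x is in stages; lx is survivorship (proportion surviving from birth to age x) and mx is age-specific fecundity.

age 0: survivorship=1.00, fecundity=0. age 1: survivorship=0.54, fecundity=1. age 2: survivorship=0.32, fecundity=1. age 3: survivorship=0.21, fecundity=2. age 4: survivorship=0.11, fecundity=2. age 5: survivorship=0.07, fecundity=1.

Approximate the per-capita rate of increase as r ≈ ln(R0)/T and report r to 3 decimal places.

0.193

R0 = Σ lx·mx = 0 + 0.54 + 0.32 + 0.42 + 0.22 + 0.07 = 1.57
Σ x·lx·mx = 3.67; T = 3.67/1.57 = 2.33758…
r ≈ ln(R0)/T = ln(1.57)/2.33758… = 0.19297… → 0.193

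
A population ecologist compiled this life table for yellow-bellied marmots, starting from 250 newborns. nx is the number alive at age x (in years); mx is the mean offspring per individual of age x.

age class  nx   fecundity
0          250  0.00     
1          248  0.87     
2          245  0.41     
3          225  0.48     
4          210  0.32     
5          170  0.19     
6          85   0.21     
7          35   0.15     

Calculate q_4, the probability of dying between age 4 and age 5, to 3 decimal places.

0.190

lx = nx/n0 = nx/250: 1, 0.992, 0.98, 0.9, 0.84, 0.68, 0.34, 0.14
q_4 = (l_4 − l_5) / l_4 = (0.84 − 0.68) / 0.84
     = 0.16 / 0.84 = 0.190476… → 0.190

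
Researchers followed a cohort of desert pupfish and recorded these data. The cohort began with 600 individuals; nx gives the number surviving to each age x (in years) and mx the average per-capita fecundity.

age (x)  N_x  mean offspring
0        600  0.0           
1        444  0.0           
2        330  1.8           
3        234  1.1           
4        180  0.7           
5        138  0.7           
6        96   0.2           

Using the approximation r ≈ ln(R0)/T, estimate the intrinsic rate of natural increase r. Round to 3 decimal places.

0.214

lx = nx/n0 = nx/600: 1, 0.74, 0.55, 0.39, 0.3, 0.23, 0.16
R0 = Σ lx·mx = 0 + 0 + 0.99 + 0.429 + 0.21 + 0.161 + 0.032 = 1.822
Σ x·lx·mx = 5.104; T = 5.104/1.822 = 2.80132…
r ≈ ln(R0)/T = ln(1.822)/2.80132… = 0.21416… → 0.214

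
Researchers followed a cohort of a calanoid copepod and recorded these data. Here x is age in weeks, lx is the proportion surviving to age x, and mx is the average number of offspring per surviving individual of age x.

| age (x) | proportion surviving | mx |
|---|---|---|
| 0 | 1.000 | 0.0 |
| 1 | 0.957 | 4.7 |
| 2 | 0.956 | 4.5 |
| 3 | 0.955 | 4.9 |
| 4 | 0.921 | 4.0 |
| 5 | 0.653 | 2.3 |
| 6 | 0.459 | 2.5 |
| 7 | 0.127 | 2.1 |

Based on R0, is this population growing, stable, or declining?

growing

R0 = Σ lx·mx = 0 + 4.4979 + 4.302 + 4.6795 + 3.684 + 1.5019 + 1.1475 + 0.2667 = 20.0795
R0 > 1, so the population is growing.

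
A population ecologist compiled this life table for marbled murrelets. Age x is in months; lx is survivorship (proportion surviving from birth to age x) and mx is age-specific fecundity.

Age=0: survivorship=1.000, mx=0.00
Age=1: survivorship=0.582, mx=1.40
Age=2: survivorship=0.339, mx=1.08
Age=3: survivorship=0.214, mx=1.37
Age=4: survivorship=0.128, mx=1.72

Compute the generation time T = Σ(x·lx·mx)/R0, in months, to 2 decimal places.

lx·mx: 0, 0.8148, 0.36612, 0.29318, 0.22016 → R0 = 1.69426
x·lx·mx: 0, 0.8148, 0.73224, 0.87954, 0.88064 → Σ = 3.30722
T = 3.30722 / 1.69426 = 1.952014… → 1.95

1.95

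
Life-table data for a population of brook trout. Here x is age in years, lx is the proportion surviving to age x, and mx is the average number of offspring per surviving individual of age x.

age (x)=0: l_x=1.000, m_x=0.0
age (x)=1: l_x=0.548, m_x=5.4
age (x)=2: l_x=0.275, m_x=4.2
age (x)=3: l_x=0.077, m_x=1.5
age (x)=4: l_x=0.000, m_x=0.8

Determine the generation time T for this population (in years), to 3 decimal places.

lx·mx: 0, 2.9592, 1.155, 0.1155, 0 → R0 = 4.2297
x·lx·mx: 0, 2.9592, 2.31, 0.3465, 0 → Σ = 5.6157
T = 5.6157 / 4.2297 = 1.327683… → 1.328

1.328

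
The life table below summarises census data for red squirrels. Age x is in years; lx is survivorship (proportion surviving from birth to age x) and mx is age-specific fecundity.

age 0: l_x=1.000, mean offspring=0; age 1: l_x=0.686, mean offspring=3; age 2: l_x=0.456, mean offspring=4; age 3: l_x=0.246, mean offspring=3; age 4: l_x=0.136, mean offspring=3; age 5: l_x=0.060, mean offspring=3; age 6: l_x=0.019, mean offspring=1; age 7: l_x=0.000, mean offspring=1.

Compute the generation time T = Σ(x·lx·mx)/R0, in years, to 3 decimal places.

lx·mx: 0, 2.058, 1.824, 0.738, 0.408, 0.18, 0.019, 0 → R0 = 5.227
x·lx·mx: 0, 2.058, 3.648, 2.214, 1.632, 0.9, 0.114, 0 → Σ = 10.566
T = 10.566 / 5.227 = 2.021427… → 2.021

2.021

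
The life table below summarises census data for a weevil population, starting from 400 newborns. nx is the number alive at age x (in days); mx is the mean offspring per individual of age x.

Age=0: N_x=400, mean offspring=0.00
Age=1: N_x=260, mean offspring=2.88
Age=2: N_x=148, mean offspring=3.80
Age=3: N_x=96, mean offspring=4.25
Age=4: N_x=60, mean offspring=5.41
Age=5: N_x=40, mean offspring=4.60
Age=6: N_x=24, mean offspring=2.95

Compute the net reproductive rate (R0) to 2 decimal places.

5.75

lx = nx/n0 = nx/400: 1, 0.65, 0.37, 0.24, 0.15, 0.1, 0.06
lx·mx by age: 0, 1.872, 1.406, 1.02, 0.8115, 0.46, 0.177
R0 = Σ lx·mx = 5.7465 → 5.75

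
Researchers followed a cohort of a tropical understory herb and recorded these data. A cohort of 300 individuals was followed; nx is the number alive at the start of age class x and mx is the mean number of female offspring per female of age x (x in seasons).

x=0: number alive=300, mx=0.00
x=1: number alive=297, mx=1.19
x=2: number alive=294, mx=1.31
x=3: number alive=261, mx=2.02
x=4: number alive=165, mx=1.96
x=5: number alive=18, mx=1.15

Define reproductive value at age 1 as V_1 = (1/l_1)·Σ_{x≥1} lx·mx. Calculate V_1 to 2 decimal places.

lx = nx/n0 = nx/300: 1, 0.99, 0.98, 0.87, 0.55, 0.06
lx·mx for x ≥ 1: 1.1781, 1.2838, 1.7574, 1.078, 0.069 → sum = 5.3663
V_1 = 5.3663 / l_1 = 5.3663 / 0.99 = 5.420505… → 5.42

5.42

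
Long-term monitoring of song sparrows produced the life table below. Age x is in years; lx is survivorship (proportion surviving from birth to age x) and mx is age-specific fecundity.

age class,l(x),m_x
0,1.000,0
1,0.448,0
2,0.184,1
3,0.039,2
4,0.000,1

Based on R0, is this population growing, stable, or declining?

declining

R0 = Σ lx·mx = 0 + 0 + 0.184 + 0.078 + 0 = 0.262
R0 < 1, so the population is declining.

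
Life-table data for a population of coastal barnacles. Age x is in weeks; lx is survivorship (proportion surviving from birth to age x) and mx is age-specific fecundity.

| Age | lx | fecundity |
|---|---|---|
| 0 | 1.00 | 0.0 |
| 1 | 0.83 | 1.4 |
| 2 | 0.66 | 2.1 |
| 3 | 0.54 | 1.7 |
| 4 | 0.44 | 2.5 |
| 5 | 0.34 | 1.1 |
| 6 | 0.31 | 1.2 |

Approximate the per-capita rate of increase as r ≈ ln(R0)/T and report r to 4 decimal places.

0.5840

R0 = Σ lx·mx = 0 + 1.162 + 1.386 + 0.918 + 1.1 + 0.374 + 0.372 = 5.312
Σ x·lx·mx = 15.19; T = 15.19/5.312 = 2.85956…
r ≈ ln(R0)/T = ln(5.312)/2.85956… = 0.583994… → 0.5840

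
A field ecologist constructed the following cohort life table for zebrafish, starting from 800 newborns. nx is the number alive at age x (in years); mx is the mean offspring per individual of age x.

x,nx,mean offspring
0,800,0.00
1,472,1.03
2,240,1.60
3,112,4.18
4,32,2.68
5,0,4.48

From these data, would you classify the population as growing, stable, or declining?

growing

lx = nx/n0 = nx/800: 1, 0.59, 0.3, 0.14, 0.04, 0
R0 = Σ lx·mx = 0 + 0.6077 + 0.48 + 0.5852 + 0.1072 + 0 = 1.7801
R0 > 1, so the population is growing.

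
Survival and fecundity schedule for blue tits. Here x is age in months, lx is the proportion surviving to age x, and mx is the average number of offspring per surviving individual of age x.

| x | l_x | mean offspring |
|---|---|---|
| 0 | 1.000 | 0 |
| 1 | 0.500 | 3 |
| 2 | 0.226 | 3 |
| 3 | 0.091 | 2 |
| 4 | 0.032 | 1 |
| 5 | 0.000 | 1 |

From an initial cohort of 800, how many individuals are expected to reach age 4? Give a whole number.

Expected survivors = N0 · l_4 = 800 × 0.032 = 25.6 → 26

26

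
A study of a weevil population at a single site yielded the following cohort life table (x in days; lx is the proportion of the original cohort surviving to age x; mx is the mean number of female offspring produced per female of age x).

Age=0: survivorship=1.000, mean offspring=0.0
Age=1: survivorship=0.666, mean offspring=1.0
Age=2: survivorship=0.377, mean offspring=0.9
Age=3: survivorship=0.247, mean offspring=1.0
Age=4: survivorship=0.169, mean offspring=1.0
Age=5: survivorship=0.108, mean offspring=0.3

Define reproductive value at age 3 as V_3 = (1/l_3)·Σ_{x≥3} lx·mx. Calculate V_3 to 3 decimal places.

lx·mx for x ≥ 3: 0.247, 0.169, 0.0324 → sum = 0.4484
V_3 = 0.4484 / l_3 = 0.4484 / 0.247 = 1.815385… → 1.815

1.815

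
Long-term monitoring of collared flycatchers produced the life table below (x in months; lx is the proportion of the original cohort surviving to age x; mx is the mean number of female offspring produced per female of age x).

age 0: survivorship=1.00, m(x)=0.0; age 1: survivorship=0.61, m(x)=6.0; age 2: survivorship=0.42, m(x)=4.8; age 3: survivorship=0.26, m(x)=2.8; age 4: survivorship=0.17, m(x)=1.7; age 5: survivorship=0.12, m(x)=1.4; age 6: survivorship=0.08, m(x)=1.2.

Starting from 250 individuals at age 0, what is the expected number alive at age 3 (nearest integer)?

65

Expected survivors = N0 · l_3 = 250 × 0.26 = 65 → 65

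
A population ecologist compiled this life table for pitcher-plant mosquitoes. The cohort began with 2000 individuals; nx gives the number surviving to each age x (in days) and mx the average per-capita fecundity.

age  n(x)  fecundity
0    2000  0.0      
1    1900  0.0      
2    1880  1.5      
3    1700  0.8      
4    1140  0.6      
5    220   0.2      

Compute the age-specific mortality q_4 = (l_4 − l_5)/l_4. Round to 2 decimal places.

lx = nx/n0 = nx/2000: 1, 0.95, 0.94, 0.85, 0.57, 0.11
q_4 = (l_4 − l_5) / l_4 = (0.57 − 0.11) / 0.57
     = 0.46 / 0.57 = 0.807018… → 0.81

0.81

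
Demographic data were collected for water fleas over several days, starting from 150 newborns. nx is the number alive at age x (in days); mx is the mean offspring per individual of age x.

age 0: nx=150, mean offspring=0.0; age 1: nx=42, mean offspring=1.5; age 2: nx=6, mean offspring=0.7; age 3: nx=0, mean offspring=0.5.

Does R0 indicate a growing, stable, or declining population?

lx = nx/n0 = nx/150: 1, 0.28, 0.04, 0
R0 = Σ lx·mx = 0 + 0.42 + 0.028 + 0 = 0.448
R0 < 1, so the population is declining.

declining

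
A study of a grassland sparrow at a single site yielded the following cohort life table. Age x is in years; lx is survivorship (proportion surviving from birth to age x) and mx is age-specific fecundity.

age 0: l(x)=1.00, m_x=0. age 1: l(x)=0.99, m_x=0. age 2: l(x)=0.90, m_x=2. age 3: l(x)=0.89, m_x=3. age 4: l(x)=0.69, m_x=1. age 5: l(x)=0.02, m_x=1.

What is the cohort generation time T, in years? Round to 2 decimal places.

2.79

lx·mx: 0, 0, 1.8, 2.67, 0.69, 0.02 → R0 = 5.18
x·lx·mx: 0, 0, 3.6, 8.01, 2.76, 0.1 → Σ = 14.47
T = 14.47 / 5.18 = 2.793436… → 2.79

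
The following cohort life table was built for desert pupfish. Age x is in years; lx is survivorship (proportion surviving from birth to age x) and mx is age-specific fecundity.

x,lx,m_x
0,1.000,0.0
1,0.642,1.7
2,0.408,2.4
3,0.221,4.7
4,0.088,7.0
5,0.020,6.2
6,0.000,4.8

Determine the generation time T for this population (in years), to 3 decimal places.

2.403

lx·mx: 0, 1.0914, 0.9792, 1.0387, 0.616, 0.124, 0 → R0 = 3.8493
x·lx·mx: 0, 1.0914, 1.9584, 3.1161, 2.464, 0.62, 0 → Σ = 9.2499
T = 9.2499 / 3.8493 = 2.403008… → 2.403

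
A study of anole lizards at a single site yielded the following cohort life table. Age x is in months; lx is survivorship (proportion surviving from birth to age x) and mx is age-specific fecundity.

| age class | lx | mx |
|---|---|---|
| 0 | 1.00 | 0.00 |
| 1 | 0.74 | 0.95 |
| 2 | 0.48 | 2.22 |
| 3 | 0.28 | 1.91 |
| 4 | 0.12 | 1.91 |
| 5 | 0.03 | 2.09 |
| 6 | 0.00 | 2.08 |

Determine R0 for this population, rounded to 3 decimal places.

2.595

lx·mx by age: 0, 0.703, 1.0656, 0.5348, 0.2292, 0.0627, 0
R0 = Σ lx·mx = 2.5953 → 2.595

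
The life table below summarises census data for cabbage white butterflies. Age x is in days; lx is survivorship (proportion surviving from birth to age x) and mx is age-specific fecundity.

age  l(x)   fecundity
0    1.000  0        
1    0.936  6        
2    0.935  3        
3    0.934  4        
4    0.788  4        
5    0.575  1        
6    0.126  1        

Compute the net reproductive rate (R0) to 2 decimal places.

lx·mx by age: 0, 5.616, 2.805, 3.736, 3.152, 0.575, 0.126
R0 = Σ lx·mx = 16.01 → 16.01

16.01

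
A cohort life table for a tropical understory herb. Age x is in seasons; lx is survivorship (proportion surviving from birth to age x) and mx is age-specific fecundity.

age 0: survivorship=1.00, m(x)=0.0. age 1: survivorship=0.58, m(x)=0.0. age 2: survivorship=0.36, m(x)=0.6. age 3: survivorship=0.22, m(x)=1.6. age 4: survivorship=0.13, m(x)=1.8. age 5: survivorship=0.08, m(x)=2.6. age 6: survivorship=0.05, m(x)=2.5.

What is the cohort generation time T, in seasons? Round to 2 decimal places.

3.71

lx·mx: 0, 0, 0.216, 0.352, 0.234, 0.208, 0.125 → R0 = 1.135
x·lx·mx: 0, 0, 0.432, 1.056, 0.936, 1.04, 0.75 → Σ = 4.214
T = 4.214 / 1.135 = 3.712775… → 3.71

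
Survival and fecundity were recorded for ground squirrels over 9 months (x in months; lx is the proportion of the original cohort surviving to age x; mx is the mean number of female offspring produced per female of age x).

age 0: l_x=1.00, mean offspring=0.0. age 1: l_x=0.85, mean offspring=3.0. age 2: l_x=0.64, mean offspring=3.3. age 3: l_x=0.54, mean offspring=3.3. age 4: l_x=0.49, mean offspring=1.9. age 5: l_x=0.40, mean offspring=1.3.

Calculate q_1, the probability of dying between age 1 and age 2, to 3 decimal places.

0.247

q_1 = (l_1 − l_2) / l_1 = (0.85 − 0.64) / 0.85
     = 0.21 / 0.85 = 0.247059… → 0.247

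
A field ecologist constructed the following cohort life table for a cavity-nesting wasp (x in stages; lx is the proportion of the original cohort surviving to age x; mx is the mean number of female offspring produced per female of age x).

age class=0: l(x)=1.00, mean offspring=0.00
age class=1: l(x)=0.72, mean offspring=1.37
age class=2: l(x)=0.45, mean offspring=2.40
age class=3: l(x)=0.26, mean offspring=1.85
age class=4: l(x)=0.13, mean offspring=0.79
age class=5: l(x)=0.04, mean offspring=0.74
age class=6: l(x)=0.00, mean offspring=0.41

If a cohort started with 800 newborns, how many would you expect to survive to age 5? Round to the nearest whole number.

Expected survivors = N0 · l_5 = 800 × 0.04 = 32 → 32

32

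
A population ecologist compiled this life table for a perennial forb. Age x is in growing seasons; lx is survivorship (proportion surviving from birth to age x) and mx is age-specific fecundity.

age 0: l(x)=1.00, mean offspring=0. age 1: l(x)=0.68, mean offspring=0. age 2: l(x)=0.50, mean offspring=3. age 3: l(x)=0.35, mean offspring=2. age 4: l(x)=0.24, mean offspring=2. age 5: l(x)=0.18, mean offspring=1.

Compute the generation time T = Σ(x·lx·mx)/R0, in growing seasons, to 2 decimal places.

lx·mx: 0, 0, 1.5, 0.7, 0.48, 0.18 → R0 = 2.86
x·lx·mx: 0, 0, 3, 2.1, 1.92, 0.9 → Σ = 7.92
T = 7.92 / 2.86 = 2.769231… → 2.77

2.77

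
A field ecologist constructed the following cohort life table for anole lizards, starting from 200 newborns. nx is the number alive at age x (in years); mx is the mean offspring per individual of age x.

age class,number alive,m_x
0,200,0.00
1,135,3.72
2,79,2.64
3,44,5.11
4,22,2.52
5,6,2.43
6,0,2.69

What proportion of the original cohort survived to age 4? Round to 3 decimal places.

0.110

l_4 = n_4/n_0 = 22/200 = 0.11 → 0.110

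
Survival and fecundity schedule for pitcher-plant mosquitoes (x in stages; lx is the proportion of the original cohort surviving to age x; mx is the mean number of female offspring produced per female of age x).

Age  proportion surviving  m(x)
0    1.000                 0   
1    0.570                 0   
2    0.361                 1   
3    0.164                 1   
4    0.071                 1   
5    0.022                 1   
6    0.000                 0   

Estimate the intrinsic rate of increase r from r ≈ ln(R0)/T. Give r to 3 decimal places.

-0.185

R0 = Σ lx·mx = 0 + 0 + 0.361 + 0.164 + 0.071 + 0.022 + 0 = 0.618
Σ x·lx·mx = 1.608; T = 1.608/0.618 = 2.60194…
r ≈ ln(R0)/T = ln(0.618)/2.60194… = -0.18496… → -0.185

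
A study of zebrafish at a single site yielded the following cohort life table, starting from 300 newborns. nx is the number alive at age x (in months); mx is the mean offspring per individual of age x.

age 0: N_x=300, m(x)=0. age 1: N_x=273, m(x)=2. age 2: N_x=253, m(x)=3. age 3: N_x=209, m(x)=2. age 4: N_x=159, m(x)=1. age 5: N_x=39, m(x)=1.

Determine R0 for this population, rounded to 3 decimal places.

lx = nx/n0 = nx/300: 1, 0.91, 0.84333…, 0.69667…, 0.53, 0.13
lx·mx by age: 0, 1.82, 2.53…, 1.393333…, 0.53, 0.13
R0 = Σ lx·mx = 6.403333… → 6.403

6.403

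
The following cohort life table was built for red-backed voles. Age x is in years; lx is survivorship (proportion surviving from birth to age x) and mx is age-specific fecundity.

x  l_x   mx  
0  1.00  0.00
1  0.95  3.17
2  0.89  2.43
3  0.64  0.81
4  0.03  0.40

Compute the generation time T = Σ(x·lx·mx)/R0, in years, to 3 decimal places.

1.567

lx·mx: 0, 3.0115, 2.1627, 0.5184, 0.012 → R0 = 5.7046
x·lx·mx: 0, 3.0115, 4.3254, 1.5552, 0.048 → Σ = 8.9401
T = 8.9401 / 5.7046 = 1.567174… → 1.567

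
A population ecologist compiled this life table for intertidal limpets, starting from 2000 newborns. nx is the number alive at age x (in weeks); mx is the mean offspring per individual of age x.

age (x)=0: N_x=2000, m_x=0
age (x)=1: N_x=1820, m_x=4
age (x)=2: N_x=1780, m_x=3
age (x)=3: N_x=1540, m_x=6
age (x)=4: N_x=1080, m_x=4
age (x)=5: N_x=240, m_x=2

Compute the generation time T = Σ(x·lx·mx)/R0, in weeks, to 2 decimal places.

lx = nx/n0 = nx/2000: 1, 0.91, 0.89, 0.77, 0.54, 0.12
lx·mx: 0, 3.64, 2.67, 4.62, 2.16, 0.24 → R0 = 13.33
x·lx·mx: 0, 3.64, 5.34, 13.86, 8.64, 1.2 → Σ = 32.68
T = 32.68 / 13.33 = 2.451613… → 2.45

2.45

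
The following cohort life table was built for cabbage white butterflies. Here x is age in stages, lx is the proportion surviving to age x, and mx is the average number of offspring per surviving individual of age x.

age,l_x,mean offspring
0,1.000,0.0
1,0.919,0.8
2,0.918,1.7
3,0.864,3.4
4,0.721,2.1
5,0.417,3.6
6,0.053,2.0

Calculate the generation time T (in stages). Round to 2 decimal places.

3.22

lx·mx: 0, 0.7352, 1.5606, 2.9376, 1.5141, 1.5012, 0.106 → R0 = 8.3547
x·lx·mx: 0, 0.7352, 3.1212, 8.8128, 6.0564, 7.506, 0.636 → Σ = 26.8676
T = 26.8676 / 8.3547 = 3.215867… → 3.22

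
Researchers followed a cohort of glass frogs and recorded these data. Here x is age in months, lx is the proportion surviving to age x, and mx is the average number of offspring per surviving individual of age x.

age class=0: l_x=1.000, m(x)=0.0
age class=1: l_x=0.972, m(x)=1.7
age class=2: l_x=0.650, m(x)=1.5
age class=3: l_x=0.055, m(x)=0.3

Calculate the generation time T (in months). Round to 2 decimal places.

lx·mx: 0, 1.6524, 0.975, 0.0165 → R0 = 2.6439
x·lx·mx: 0, 1.6524, 1.95, 0.0495 → Σ = 3.6519
T = 3.6519 / 2.6439 = 1.381255… → 1.38

1.38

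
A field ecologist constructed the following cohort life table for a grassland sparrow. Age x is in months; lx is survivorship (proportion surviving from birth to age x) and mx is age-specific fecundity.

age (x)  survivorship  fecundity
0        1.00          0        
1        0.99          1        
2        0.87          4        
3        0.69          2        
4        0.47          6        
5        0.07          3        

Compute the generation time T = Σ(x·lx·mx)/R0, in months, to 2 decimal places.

2.75

lx·mx: 0, 0.99, 3.48, 1.38, 2.82, 0.21 → R0 = 8.88
x·lx·mx: 0, 0.99, 6.96, 4.14, 11.28, 1.05 → Σ = 24.42
T = 24.42 / 8.88 = 2.75 → 2.75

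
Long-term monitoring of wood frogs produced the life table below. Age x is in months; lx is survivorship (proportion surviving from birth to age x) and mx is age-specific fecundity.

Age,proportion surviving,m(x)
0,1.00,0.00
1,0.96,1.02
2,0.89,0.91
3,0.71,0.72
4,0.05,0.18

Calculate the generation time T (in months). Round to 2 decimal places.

1.81

lx·mx: 0, 0.9792, 0.8099, 0.5112, 0.009 → R0 = 2.3093
x·lx·mx: 0, 0.9792, 1.6198, 1.5336, 0.036 → Σ = 4.1686
T = 4.1686 / 2.3093 = 1.805136… → 1.81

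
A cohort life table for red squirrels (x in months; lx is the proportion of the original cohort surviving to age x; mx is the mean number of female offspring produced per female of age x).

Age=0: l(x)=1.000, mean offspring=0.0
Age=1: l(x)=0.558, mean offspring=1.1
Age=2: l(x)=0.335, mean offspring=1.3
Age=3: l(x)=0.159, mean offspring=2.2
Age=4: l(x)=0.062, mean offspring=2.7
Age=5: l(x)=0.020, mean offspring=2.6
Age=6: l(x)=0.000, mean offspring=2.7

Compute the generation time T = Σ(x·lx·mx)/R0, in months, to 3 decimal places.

lx·mx: 0, 0.6138, 0.4355, 0.3498, 0.1674, 0.052, 0 → R0 = 1.6185
x·lx·mx: 0, 0.6138, 0.871, 1.0494, 0.6696, 0.26, 0 → Σ = 3.4638
T = 3.4638 / 1.6185 = 2.14013… → 2.140

2.140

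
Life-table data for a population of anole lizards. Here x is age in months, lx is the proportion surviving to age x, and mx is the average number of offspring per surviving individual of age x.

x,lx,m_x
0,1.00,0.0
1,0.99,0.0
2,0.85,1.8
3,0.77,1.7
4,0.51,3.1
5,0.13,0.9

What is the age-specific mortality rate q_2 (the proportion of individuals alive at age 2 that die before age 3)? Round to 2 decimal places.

0.09

q_2 = (l_2 − l_3) / l_2 = (0.85 − 0.77) / 0.85
     = 0.08 / 0.85 = 0.094118… → 0.09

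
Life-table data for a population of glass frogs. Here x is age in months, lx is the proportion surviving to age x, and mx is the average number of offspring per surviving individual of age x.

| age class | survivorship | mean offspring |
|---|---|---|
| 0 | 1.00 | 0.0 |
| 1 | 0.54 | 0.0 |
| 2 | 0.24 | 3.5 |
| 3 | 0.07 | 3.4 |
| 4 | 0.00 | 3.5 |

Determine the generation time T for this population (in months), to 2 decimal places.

2.22

lx·mx: 0, 0, 0.84, 0.238, 0 → R0 = 1.078
x·lx·mx: 0, 0, 1.68, 0.714, 0 → Σ = 2.394
T = 2.394 / 1.078 = 2.220779… → 2.22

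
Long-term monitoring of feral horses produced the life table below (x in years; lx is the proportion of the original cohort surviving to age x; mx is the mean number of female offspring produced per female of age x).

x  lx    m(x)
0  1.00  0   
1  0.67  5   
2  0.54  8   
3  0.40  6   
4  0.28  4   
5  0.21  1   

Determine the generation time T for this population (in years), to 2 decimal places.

2.17

lx·mx: 0, 3.35, 4.32, 2.4, 1.12, 0.21 → R0 = 11.4
x·lx·mx: 0, 3.35, 8.64, 7.2, 4.48, 1.05 → Σ = 24.72
T = 24.72 / 11.4 = 2.168421… → 2.17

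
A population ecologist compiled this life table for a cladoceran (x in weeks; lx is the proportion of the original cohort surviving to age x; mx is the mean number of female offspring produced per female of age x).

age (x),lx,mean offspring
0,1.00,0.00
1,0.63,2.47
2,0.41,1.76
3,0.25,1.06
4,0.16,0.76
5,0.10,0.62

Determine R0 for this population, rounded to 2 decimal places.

lx·mx by age: 0, 1.5561, 0.7216, 0.265, 0.1216, 0.062
R0 = Σ lx·mx = 2.7263 → 2.73

2.73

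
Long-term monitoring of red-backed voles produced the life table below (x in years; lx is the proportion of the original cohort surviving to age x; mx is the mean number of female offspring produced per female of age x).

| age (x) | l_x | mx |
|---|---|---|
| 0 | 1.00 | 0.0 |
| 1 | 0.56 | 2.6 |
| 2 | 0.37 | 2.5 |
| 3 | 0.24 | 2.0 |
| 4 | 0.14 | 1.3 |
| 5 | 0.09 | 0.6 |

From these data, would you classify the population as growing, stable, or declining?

growing

R0 = Σ lx·mx = 0 + 1.456 + 0.925 + 0.48 + 0.182 + 0.054 = 3.097
R0 > 1, so the population is growing.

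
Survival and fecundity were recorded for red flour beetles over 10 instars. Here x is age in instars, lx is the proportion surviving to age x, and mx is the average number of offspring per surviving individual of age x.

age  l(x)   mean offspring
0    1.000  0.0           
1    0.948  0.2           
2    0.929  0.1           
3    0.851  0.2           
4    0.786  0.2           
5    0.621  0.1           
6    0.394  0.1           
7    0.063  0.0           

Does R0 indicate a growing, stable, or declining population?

declining

R0 = Σ lx·mx = 0 + 0.1896 + 0.0929 + 0.1702 + 0.1572 + 0.0621 + 0.0394 + 0 = 0.7114
R0 < 1, so the population is declining.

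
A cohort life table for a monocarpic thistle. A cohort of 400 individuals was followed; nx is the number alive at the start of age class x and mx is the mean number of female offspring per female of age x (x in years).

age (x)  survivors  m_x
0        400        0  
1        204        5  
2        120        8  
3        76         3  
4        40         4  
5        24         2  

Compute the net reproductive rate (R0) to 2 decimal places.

6.04

lx = nx/n0 = nx/400: 1, 0.51, 0.3, 0.19, 0.1, 0.06
lx·mx by age: 0, 2.55, 2.4, 0.57, 0.4, 0.12
R0 = Σ lx·mx = 6.04 → 6.04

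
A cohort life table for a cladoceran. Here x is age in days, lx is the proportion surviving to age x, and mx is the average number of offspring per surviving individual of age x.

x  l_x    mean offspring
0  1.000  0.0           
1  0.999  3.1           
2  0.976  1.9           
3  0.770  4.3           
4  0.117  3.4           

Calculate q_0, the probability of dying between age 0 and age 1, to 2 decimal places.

q_0 = (l_0 − l_1) / l_0 = (1 − 0.999) / 1
     = 0.001 / 1 = 0.001 → 0.00

0.00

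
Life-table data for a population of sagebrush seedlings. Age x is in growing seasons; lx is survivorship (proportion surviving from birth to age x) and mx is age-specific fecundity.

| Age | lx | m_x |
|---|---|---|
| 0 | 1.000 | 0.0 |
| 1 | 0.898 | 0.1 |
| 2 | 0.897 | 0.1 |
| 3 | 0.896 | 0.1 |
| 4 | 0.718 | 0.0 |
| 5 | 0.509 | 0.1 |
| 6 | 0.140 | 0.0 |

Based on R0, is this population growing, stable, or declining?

R0 = Σ lx·mx = 0 + 0.0898 + 0.0897 + 0.0896 + 0 + 0.0509 + 0 = 0.32
R0 < 1, so the population is declining.

declining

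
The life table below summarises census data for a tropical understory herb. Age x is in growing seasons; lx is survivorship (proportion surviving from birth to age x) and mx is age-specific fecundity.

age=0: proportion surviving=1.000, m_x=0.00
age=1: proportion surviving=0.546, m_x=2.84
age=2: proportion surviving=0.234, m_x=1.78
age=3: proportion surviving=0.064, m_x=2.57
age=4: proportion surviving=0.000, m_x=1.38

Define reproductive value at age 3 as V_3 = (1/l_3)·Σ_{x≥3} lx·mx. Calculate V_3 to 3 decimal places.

lx·mx for x ≥ 3: 0.16448, 0 → sum = 0.16448
V_3 = 0.16448 / l_3 = 0.16448 / 0.064 = 2.57 → 2.570

2.570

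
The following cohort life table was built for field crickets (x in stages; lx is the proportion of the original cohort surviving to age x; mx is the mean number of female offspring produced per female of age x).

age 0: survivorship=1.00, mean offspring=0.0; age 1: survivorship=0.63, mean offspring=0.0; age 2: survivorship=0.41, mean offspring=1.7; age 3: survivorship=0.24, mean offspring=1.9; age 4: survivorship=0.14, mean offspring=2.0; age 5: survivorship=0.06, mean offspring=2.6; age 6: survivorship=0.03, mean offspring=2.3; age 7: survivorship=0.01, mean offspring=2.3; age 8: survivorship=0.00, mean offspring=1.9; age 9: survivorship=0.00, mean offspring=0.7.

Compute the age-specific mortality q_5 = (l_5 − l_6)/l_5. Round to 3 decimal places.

0.500

q_5 = (l_5 − l_6) / l_5 = (0.06 − 0.03) / 0.06
     = 0.03 / 0.06 = 0.5 → 0.500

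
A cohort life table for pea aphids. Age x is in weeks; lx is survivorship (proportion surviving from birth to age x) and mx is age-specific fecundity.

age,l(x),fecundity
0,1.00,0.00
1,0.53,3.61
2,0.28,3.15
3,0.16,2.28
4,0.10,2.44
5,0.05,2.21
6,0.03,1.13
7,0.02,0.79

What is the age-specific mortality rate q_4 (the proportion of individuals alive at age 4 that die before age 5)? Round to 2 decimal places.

q_4 = (l_4 − l_5) / l_4 = (0.1 − 0.05) / 0.1
     = 0.05 / 0.1 = 0.5 → 0.50

0.50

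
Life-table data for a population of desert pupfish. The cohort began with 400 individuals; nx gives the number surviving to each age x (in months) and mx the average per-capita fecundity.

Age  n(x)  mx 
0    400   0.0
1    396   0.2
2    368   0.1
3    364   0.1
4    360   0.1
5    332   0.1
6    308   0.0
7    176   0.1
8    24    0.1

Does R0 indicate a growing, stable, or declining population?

lx = nx/n0 = nx/400: 1, 0.99, 0.92, 0.91, 0.9, 0.83, 0.77, 0.44, 0.06
R0 = Σ lx·mx = 0 + 0.198 + 0.092 + 0.091 + 0.09 + 0.083 + 0 + 0.044 + 0.006 = 0.604
R0 < 1, so the population is declining.

declining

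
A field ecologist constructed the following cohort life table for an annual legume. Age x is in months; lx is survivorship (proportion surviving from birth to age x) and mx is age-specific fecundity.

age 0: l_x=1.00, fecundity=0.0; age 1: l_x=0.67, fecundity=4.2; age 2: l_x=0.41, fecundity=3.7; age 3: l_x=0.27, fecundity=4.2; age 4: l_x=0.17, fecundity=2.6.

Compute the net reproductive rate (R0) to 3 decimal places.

5.907

lx·mx by age: 0, 2.814, 1.517, 1.134, 0.442
R0 = Σ lx·mx = 5.907 → 5.907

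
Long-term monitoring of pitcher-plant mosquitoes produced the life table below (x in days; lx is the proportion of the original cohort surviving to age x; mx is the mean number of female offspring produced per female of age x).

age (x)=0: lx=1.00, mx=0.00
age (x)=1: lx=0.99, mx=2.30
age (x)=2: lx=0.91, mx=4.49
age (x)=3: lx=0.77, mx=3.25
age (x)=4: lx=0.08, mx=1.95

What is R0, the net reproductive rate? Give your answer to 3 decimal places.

lx·mx by age: 0, 2.277, 4.0859, 2.5025, 0.156
R0 = Σ lx·mx = 9.0214 → 9.021

9.021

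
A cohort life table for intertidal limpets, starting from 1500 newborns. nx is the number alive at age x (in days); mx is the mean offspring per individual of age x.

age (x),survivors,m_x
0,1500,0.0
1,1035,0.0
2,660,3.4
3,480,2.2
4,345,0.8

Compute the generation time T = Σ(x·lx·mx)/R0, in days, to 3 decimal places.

2.450

lx = nx/n0 = nx/1500: 1, 0.69, 0.44, 0.32, 0.23
lx·mx: 0, 0, 1.496, 0.704, 0.184 → R0 = 2.384
x·lx·mx: 0, 0, 2.992, 2.112, 0.736 → Σ = 5.84
T = 5.84 / 2.384 = 2.449664… → 2.450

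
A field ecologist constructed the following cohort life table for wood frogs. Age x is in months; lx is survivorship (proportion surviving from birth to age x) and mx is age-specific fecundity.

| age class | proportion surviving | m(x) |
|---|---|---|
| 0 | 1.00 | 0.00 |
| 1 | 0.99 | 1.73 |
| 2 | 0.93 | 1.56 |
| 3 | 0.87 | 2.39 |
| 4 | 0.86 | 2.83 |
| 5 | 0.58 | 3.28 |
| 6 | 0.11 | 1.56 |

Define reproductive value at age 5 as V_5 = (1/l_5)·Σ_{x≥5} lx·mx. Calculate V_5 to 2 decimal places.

lx·mx for x ≥ 5: 1.9024, 0.1716 → sum = 2.074
V_5 = 2.074 / l_5 = 2.074 / 0.58 = 3.575862… → 3.58

3.58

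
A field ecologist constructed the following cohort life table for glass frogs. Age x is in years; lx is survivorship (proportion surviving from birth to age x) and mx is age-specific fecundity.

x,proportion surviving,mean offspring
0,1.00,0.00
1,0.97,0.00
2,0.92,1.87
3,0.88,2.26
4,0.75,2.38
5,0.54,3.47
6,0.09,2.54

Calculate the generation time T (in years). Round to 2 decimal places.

lx·mx: 0, 0, 1.7204, 1.9888, 1.785, 1.8738, 0.2286 → R0 = 7.5966
x·lx·mx: 0, 0, 3.4408, 5.9664, 7.14, 9.369, 1.3716 → Σ = 27.2878
T = 27.2878 / 7.5966 = 3.592107… → 3.59

3.59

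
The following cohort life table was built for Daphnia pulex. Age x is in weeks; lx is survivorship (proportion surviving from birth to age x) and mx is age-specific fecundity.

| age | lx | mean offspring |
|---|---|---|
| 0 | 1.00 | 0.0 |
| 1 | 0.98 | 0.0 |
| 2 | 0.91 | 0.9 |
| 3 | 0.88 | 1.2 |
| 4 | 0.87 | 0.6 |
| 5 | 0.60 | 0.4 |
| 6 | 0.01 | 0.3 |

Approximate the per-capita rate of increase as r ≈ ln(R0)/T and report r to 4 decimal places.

0.3159

R0 = Σ lx·mx = 0 + 0 + 0.819 + 1.056 + 0.522 + 0.24 + 0.003 = 2.64
Σ x·lx·mx = 8.112; T = 8.112/2.64 = 3.07273…
r ≈ ln(R0)/T = ln(2.64)/3.07273… = 0.315934… → 0.3159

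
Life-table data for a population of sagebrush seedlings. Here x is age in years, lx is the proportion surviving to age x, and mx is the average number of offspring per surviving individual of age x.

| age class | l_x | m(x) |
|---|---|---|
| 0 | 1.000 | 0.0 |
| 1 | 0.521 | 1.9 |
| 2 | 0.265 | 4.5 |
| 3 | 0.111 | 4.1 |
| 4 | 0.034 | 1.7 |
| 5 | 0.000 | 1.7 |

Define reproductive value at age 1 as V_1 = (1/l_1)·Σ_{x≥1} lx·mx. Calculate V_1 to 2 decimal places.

lx·mx for x ≥ 1: 0.9899, 1.1925, 0.4551, 0.0578, 0 → sum = 2.6953
V_1 = 2.6953 / l_1 = 2.6953 / 0.521 = 5.173321… → 5.17

5.17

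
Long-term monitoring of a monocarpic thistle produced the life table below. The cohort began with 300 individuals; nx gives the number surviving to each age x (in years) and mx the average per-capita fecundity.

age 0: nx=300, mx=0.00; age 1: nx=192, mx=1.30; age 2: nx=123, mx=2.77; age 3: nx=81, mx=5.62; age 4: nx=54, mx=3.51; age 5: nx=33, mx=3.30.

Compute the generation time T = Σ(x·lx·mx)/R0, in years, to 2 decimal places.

lx = nx/n0 = nx/300: 1, 0.64, 0.41, 0.27, 0.18, 0.11
lx·mx: 0, 0.832, 1.1357, 1.5174, 0.6318, 0.363 → R0 = 4.4799
x·lx·mx: 0, 0.832, 2.2714, 4.5522, 2.5272, 1.815 → Σ = 11.9978
T = 11.9978 / 4.4799 = 2.67814… → 2.68

2.68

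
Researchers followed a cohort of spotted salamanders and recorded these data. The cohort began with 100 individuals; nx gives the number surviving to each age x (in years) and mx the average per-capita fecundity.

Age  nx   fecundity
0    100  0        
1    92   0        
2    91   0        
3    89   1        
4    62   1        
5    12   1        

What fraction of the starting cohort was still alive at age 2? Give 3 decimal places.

0.910

l_2 = n_2/n_0 = 91/100 = 0.91 → 0.910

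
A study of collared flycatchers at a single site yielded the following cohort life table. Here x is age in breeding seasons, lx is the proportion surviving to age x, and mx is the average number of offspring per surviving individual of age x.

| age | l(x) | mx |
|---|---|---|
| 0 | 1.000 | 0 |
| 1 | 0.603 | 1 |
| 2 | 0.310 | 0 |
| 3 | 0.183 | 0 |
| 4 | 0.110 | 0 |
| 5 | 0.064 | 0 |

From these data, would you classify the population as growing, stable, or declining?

R0 = Σ lx·mx = 0 + 0.603 + 0 + 0 + 0 + 0 = 0.603
R0 < 1, so the population is declining.

declining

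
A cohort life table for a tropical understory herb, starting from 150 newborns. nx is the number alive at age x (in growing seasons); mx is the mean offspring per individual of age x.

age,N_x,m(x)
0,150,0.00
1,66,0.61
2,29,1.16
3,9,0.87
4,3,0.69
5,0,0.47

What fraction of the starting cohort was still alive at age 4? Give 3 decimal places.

l_4 = n_4/n_0 = 3/150 = 0.02 → 0.020

0.020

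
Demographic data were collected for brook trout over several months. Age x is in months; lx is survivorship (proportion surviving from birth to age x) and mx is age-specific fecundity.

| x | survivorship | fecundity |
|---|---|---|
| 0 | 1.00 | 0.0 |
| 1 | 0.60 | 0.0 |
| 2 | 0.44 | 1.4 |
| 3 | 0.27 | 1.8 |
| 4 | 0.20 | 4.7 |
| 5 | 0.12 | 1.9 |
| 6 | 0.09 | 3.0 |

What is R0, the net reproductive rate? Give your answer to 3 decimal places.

2.540

lx·mx by age: 0, 0, 0.616, 0.486, 0.94, 0.228, 0.27
R0 = Σ lx·mx = 2.54 → 2.540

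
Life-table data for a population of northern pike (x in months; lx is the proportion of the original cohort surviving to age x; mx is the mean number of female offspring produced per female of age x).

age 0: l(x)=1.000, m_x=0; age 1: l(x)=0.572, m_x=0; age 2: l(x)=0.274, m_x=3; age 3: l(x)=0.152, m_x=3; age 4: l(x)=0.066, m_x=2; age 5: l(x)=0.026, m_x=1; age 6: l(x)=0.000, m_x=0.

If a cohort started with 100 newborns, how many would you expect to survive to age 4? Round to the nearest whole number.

7

Expected survivors = N0 · l_4 = 100 × 0.066 = 6.6 → 7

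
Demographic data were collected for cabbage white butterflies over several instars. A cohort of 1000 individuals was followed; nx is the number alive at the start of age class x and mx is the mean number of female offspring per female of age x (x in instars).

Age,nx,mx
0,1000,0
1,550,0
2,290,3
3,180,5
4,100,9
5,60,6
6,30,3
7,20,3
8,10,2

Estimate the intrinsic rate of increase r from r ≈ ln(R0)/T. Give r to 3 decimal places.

0.340

lx = nx/n0 = nx/1000: 1, 0.55, 0.29, 0.18, 0.1, 0.06, 0.03, 0.02, 0.01
R0 = Σ lx·mx = 0 + 0 + 0.87 + 0.9 + 0.9 + 0.36 + 0.09 + 0.06 + 0.02 = 3.2
Σ x·lx·mx = 10.96; T = 10.96/3.2 = 3.425
r ≈ ln(R0)/T = ln(3.2)/3.425 = 0.33961… → 0.340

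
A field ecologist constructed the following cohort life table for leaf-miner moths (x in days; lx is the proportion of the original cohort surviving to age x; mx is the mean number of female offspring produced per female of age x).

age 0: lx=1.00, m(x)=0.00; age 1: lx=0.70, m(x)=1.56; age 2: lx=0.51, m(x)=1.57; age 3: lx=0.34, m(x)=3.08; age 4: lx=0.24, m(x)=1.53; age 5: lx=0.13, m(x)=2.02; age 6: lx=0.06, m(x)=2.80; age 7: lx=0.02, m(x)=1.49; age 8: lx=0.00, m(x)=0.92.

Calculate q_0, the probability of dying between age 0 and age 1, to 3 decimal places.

0.300

q_0 = (l_0 − l_1) / l_0 = (1 − 0.7) / 1
     = 0.3 / 1 = 0.3 → 0.300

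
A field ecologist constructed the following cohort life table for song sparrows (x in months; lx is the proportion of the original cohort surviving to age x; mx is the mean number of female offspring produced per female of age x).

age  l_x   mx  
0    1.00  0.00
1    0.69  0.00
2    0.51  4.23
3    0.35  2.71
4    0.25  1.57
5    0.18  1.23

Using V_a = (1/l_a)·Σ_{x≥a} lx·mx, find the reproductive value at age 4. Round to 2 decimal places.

2.46

lx·mx for x ≥ 4: 0.3925, 0.2214 → sum = 0.6139
V_4 = 0.6139 / l_4 = 0.6139 / 0.25 = 2.4556 → 2.46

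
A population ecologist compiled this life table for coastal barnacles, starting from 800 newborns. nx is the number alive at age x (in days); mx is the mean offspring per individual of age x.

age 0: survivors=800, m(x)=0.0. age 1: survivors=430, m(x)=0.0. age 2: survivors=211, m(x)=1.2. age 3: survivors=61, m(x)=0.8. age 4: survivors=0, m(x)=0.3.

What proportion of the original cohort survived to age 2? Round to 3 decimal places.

0.264

l_2 = n_2/n_0 = 211/800 = 0.26375 → 0.264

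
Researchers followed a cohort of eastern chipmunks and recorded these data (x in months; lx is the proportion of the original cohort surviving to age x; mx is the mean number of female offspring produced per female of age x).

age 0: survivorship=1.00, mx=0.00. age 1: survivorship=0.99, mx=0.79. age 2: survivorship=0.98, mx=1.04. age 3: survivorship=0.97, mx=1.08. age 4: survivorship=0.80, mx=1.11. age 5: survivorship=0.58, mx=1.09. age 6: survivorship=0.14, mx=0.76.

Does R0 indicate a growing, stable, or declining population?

growing

R0 = Σ lx·mx = 0 + 0.7821 + 1.0192 + 1.0476 + 0.888 + 0.6322 + 0.1064 = 4.4755
R0 > 1, so the population is growing.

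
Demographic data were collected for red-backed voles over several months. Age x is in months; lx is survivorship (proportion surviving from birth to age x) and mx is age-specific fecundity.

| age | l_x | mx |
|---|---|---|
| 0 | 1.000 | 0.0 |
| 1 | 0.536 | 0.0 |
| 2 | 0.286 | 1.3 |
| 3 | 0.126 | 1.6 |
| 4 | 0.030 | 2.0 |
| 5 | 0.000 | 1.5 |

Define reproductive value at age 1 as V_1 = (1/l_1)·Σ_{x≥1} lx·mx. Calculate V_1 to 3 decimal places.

lx·mx for x ≥ 1: 0, 0.3718, 0.2016, 0.06, 0 → sum = 0.6334
V_1 = 0.6334 / l_1 = 0.6334 / 0.536 = 1.181716… → 1.182

1.182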